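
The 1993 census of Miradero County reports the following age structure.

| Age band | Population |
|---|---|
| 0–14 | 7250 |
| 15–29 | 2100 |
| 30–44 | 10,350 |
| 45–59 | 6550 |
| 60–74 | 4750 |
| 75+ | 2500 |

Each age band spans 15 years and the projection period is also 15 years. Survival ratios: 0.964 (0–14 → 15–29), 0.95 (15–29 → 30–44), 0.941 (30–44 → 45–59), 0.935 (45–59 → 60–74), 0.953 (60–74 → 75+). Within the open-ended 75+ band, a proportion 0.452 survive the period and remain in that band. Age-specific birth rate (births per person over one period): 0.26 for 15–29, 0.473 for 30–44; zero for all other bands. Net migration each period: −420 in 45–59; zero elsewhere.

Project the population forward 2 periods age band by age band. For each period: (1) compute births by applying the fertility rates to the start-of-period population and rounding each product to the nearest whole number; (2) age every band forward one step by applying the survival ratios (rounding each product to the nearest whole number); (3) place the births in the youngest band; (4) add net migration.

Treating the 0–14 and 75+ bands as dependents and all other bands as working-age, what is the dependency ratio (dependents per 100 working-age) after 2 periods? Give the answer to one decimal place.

50.6

Let group 1 be 0–14 through group 6 = 75+.
Period 1.
Births: 2100 * 0.26 = 546, 10350 * 0.473 = 4896 → total 5442
Group 2: 7250 * 0.964 = 6989
Group 3: 2100 * 0.95 = 1995
Group 4: 10350 * 0.941 = 9739
Group 5: 6550 * 0.935 = 6124
Group 6: 4750 * 0.953 + 2500 * 0.452 = 4527 + 1130 = 5657
Net migration: Group 4 − 420 → 9319
Giving 5442 / 6989 / 1995 / 9319 / 6124 / 5657.
Period 2.
Births: 6989 * 0.26 = 1817, 1995 * 0.473 = 944 → total 2761
Group 2: 5442 * 0.964 = 5246
Group 3: 6989 * 0.95 = 6640
Group 4: 1995 * 0.941 = 1877
Group 5: 9319 * 0.935 = 8713
Group 6: 6124 * 0.953 + 5657 * 0.452 = 5836 + 2557 = 8393
Net migration: Group 4 − 420 → 1457
Giving 2761 / 5246 / 6640 / 1457 / 8713 / 8393.
Dependents (band 0–14 + band 75+) = 2761 + 8393 = 11154; working-age = 22056; ratio = 11154/22056 × 100 = 50.6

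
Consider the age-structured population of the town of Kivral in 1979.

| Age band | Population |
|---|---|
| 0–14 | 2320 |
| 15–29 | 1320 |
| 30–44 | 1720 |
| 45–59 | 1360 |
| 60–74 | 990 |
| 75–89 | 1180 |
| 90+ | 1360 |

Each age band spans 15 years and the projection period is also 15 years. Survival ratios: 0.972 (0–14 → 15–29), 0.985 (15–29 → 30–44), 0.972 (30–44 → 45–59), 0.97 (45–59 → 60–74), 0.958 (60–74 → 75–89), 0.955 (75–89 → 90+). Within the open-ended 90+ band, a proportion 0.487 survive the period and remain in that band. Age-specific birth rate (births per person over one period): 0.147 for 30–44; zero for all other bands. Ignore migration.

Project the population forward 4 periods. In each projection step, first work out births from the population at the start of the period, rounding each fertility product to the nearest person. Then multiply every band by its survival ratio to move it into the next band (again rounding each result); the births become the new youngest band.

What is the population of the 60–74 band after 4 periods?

2094

Call the groups 1 to 7, youngest first.
[period 1]
Births: 1720 × 0.147 = 253
Group 2: 2320 × 0.972 = 2255
Group 3: 1320 × 0.985 = 1300
Group 4: 1720 × 0.972 = 1672
Group 5: 1360 × 0.97 = 1319
Group 6: 990 × 0.958 = 948
Group 7: 1180 × 0.955 + 1360 × 0.487 = 1127 + 662 = 1789
Population now: 0–14=253, 15–29=2255, 30–44=1300, 45–59=1672, 60–74=1319, 75–89=948, 90+=1789
[period 2]
Births: 1300 × 0.147 = 191
Group 2: 253 × 0.972 = 246
Group 3: 2255 × 0.985 = 2221
Group 4: 1300 × 0.972 = 1264
Group 5: 1672 × 0.97 = 1622
Group 6: 1319 × 0.958 = 1264
Group 7: 948 × 0.955 + 1789 × 0.487 = 905 + 871 = 1776
Population now: 0–14=191, 15–29=246, 30–44=2221, 45–59=1264, 60–74=1622, 75–89=1264, 90+=1776
[period 3]
Births: 2221 × 0.147 = 326
Group 2: 191 × 0.972 = 186
Group 3: 246 × 0.985 = 242
Group 4: 2221 × 0.972 = 2159
Group 5: 1264 × 0.97 = 1226
Group 6: 1622 × 0.958 = 1554
Group 7: 1264 × 0.955 + 1776 × 0.487 = 1207 + 865 = 2072
Population now: 0–14=326, 15–29=186, 30–44=242, 45–59=2159, 60–74=1226, 75–89=1554, 90+=2072
[period 4]
Births: 242 × 0.147 = 36
Group 2: 326 × 0.972 = 317
Group 3: 186 × 0.985 = 183
Group 4: 242 × 0.972 = 235
Group 5: 2159 × 0.97 = 2094
Group 6: 1226 × 0.958 = 1175
Group 7: 1554 × 0.955 + 2072 × 0.487 = 1484 + 1009 = 2493
Population now: 0–14=36, 15–29=317, 30–44=183, 45–59=235, 60–74=2094, 75–89=1175, 90+=2493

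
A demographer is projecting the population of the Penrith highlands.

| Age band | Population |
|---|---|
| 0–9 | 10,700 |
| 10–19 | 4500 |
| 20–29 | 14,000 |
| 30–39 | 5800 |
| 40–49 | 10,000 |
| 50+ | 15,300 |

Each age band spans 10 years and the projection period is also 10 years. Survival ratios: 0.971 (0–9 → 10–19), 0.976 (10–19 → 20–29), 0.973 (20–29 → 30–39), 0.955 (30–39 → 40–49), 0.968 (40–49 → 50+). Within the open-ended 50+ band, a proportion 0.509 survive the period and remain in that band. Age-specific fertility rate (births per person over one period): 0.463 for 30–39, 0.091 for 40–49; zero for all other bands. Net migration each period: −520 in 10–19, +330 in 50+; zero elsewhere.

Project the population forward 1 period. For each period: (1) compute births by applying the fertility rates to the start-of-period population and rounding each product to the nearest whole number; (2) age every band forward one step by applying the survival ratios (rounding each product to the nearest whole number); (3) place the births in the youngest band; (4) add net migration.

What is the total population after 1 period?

54816

Numbering the groups 1..6 from youngest to oldest:
Period 1:
Births: 5800 * 0.463 = 2685  |  10000 * 0.091 = 910 ⇒ total 3595
Group 2: 10700 * 0.971 = 10390
Group 3: 4500 * 0.976 = 4392
Group 4: 14000 * 0.973 = 13622
Group 5: 5800 * 0.955 = 5539
Group 6: 10000 * 0.968 + 15300 * 0.509 = 9680 + 7788 = 17468
Net migration: Group 2 − 520 → 9870; Group 6 + 330 → 17798
Giving 3595 / 9870 / 4392 / 13622 / 5539 / 17798.
Total after period 1: 3595 + 9870 + 4392 + 13622 + 5539 + 17798 = 54816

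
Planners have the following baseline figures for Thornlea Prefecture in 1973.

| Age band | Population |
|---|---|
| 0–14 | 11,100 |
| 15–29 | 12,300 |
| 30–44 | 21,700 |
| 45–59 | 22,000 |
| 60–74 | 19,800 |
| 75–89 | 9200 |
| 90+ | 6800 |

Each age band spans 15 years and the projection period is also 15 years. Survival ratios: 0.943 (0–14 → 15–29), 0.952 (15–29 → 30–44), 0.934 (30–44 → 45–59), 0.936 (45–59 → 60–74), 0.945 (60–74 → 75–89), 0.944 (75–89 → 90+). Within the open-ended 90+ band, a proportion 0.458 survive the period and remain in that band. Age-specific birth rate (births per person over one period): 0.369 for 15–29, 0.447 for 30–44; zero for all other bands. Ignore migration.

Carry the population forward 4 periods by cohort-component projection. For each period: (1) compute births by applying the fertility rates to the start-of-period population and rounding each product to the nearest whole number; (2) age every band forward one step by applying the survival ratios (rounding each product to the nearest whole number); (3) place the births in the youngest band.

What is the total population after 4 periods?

Let band 1 be 0–14 through band 7 = 90+.
[period 1]
Births: 12300 * 0.369 = 4539, 21700 * 0.447 = 9700 ⇒ total 14239
Band 2: 11100 * 0.943 = 10467
Band 3: 12300 * 0.952 = 11710
Band 4: 21700 * 0.934 = 20268
Band 5: 22000 * 0.936 = 20592
Band 6: 19800 * 0.945 = 18711
Band 7: 9200 * 0.944 + 6800 * 0.458 = 8685 + 3114 = 11799
→ [14239, 10467, 11710, 20268, 20592, 18711, 11799]
[period 2]
Births: 10467 * 0.369 = 3862, 11710 * 0.447 = 5234 ⇒ total 9096
Band 2: 14239 * 0.943 = 13427
Band 3: 10467 * 0.952 = 9965
Band 4: 11710 * 0.934 = 10937
Band 5: 20268 * 0.936 = 18971
Band 6: 20592 * 0.945 = 19459
Band 7: 18711 * 0.944 + 11799 * 0.458 = 17663 + 5404 = 23067
→ [9096, 13427, 9965, 10937, 18971, 19459, 23067]
[period 3]
Births: 13427 * 0.369 = 4955, 9965 * 0.447 = 4454 ⇒ total 9409
Band 2: 9096 * 0.943 = 8578
Band 3: 13427 * 0.952 = 12783
Band 4: 9965 * 0.934 = 9307
Band 5: 10937 * 0.936 = 10237
Band 6: 18971 * 0.945 = 17928
Band 7: 19459 * 0.944 + 23067 * 0.458 = 18369 + 10565 = 28934
→ [9409, 8578, 12783, 9307, 10237, 17928, 28934]
[period 4]
Births: 8578 * 0.369 = 3165, 12783 * 0.447 = 5714 ⇒ total 8879
Band 2: 9409 * 0.943 = 8873
Band 3: 8578 * 0.952 = 8166
Band 4: 12783 * 0.934 = 11939
Band 5: 9307 * 0.936 = 8711
Band 6: 10237 * 0.945 = 9674
Band 7: 17928 * 0.944 + 28934 * 0.458 = 16924 + 13252 = 30176
→ [8879, 8873, 8166, 11939, 8711, 9674, 30176]
Total after period 4: 8879 + 8873 + 8166 + 11939 + 8711 + 9674 + 30176 = 86418

86418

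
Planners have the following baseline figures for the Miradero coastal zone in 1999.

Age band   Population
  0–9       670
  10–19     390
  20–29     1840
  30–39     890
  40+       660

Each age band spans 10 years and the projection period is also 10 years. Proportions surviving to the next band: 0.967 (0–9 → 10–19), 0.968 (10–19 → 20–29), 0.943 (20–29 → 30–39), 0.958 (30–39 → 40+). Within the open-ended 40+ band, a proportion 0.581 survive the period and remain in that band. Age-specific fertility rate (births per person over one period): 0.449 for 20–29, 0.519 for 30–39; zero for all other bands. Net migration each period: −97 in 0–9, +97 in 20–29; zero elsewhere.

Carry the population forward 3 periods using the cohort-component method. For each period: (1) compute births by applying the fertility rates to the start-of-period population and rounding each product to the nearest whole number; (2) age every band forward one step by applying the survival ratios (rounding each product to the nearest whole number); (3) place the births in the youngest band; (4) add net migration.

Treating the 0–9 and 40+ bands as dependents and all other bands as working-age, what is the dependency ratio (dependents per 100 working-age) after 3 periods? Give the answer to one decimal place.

79.0

Period 1:
Births: 1840 * 0.449 = 826 ; 890 * 0.519 = 462 — total 1288
10–19: 670 * 0.967 = 648
20–29: 390 * 0.968 = 378
30–39: 1840 * 0.943 = 1735
40+: 890 * 0.958 + 660 * 0.581 = 853 + 383 = 1236
Net migration: 0–9 − 97 → 1191; 20–29 + 97 → 475
Population now: 0–9=1191, 10–19=648, 20–29=475, 30–39=1735, 40+=1236
Period 2:
Births: 475 * 0.449 = 213 ; 1735 * 0.519 = 900 — total 1113
10–19: 1191 * 0.967 = 1152
20–29: 648 * 0.968 = 627
30–39: 475 * 0.943 = 448
40+: 1735 * 0.958 + 1236 * 0.581 = 1662 + 718 = 2380
Net migration: 0–9 − 97 → 1016; 20–29 + 97 → 724
Population now: 0–9=1016, 10–19=1152, 20–29=724, 30–39=448, 40+=2380
Period 3:
Births: 724 * 0.449 = 325 ; 448 * 0.519 = 233 — total 558
10–19: 1016 * 0.967 = 982
20–29: 1152 * 0.968 = 1115
30–39: 724 * 0.943 = 683
40+: 448 * 0.958 + 2380 * 0.581 = 429 + 1383 = 1812
Net migration: 0–9 − 97 → 461; 20–29 + 97 → 1212
Population now: 0–9=461, 10–19=982, 20–29=1212, 30–39=683, 40+=1812
Dependents (band 0–9 + band 40+) = 461 + 1812 = 2273; working-age = 2877; ratio = 2273/2877 × 100 = 79.0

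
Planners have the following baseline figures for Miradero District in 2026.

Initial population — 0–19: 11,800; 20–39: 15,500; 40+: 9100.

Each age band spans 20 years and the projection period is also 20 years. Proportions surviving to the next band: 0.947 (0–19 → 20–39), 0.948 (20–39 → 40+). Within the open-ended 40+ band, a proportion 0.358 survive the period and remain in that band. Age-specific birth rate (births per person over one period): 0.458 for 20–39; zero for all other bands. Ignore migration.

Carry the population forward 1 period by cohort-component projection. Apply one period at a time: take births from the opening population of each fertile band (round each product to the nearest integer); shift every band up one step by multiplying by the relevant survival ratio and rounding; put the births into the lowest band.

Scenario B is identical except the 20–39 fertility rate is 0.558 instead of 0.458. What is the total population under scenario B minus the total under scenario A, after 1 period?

1550

Let band 1 be 0–19 through band 3 = 40+.
— Period 1 —
Births: 15500 * 0.458 = 7099
Band 2: 11800 * 0.947 = 11175
Band 3: 15500 * 0.948 + 9100 * 0.358 = 14694 + 3258 = 17952
End of period: [7099, 11175, 17952]
Scenario A total after 1 period: 36226
Scenario B projection —
— Period 1 —
Births: 15500 * 0.558 = 8649
Band 2: 11800 * 0.947 = 11175
Band 3: 15500 * 0.948 + 9100 * 0.358 = 14694 + 3258 = 17952
End of period: [8649, 11175, 17952]
Scenario B total after 1 period: 37776
Difference B − A = 37776 − 36226 = 1550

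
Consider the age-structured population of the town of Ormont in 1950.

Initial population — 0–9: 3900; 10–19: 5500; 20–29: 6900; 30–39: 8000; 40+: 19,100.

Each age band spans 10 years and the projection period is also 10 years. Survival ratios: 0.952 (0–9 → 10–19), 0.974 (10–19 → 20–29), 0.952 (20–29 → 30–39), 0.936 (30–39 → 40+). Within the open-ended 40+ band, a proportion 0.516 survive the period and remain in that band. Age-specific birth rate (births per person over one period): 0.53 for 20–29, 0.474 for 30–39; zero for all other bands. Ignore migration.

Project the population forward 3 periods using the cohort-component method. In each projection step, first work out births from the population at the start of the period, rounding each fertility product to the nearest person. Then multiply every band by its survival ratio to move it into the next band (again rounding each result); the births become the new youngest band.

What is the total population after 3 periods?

32914

Let band 1 be 0–9 through band 5 = 40+.
After projecting period 1:
Births: 6900 × 0.53 = 3657  |  8000 × 0.474 = 3792 ⇒ total 7449
Band 2: 3900 × 0.952 = 3713
Band 3: 5500 × 0.974 = 5357
Band 4: 6900 × 0.952 = 6569
Band 5: 8000 × 0.936 + 19100 × 0.516 = 7488 + 9856 = 17344
Population now: 0–9=7449, 10–19=3713, 20–29=5357, 30–39=6569, 40+=17344
After projecting period 2:
Births: 5357 × 0.53 = 2839  |  6569 × 0.474 = 3114 ⇒ total 5953
Band 2: 7449 × 0.952 = 7091
Band 3: 3713 × 0.974 = 3616
Band 4: 5357 × 0.952 = 5100
Band 5: 6569 × 0.936 + 17344 × 0.516 = 6149 + 8950 = 15099
Population now: 0–9=5953, 10–19=7091, 20–29=3616, 30–39=5100, 40+=15099
After projecting period 3:
Births: 3616 × 0.53 = 1916  |  5100 × 0.474 = 2417 ⇒ total 4333
Band 2: 5953 × 0.952 = 5667
Band 3: 7091 × 0.974 = 6907
Band 4: 3616 × 0.952 = 3442
Band 5: 5100 × 0.936 + 15099 × 0.516 = 4774 + 7791 = 12565
Population now: 0–9=4333, 10–19=5667, 20–29=6907, 30–39=3442, 40+=12565
Total after period 3: 4333 + 5667 + 6907 + 3442 + 12565 = 32914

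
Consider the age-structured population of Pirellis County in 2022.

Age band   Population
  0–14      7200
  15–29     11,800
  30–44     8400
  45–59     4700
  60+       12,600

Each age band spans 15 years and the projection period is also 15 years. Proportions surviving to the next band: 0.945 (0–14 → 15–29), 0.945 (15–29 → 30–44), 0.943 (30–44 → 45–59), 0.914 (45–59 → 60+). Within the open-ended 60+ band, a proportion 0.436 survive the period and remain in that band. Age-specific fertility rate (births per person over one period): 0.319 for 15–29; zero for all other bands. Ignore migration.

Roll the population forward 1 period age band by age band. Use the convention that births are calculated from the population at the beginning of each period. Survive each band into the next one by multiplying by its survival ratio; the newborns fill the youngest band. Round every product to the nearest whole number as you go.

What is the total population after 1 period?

39430

Numbering the bands 1..5 from youngest to oldest:
[period 1]
Births: 11800 × 0.319 = 3764
Band 2: 7200 × 0.945 = 6804
Band 3: 11800 × 0.945 = 11151
Band 4: 8400 × 0.943 = 7921
Band 5: 4700 × 0.914 + 12600 × 0.436 = 4296 + 5494 = 9790
Giving 3764 / 6804 / 11151 / 7921 / 9790.
Total after period 1: 3764 + 6804 + 11151 + 7921 + 9790 = 39430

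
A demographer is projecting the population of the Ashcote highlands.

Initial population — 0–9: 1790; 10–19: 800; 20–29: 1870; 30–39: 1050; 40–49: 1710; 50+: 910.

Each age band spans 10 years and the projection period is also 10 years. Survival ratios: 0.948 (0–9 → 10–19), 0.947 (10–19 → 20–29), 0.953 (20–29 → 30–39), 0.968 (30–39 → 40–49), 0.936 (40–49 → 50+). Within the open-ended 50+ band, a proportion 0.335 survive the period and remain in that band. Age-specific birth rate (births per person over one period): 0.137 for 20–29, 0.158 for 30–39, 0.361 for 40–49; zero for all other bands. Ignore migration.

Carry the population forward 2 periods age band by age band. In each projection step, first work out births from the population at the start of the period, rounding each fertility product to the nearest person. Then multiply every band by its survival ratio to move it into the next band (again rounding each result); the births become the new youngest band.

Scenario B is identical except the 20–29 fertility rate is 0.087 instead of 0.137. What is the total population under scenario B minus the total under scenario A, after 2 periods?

Period 1:
Births: 1870 * 0.137 = 256, 1050 * 0.158 = 166, 1710 * 0.361 = 617 ⇒ total 1039
10–19: 1790 * 0.948 = 1697
20–29: 800 * 0.947 = 758
30–39: 1870 * 0.953 = 1782
40–49: 1050 * 0.968 = 1016
50+: 1710 * 0.936 + 910 * 0.335 = 1601 + 305 = 1906
End of period: [1039, 1697, 758, 1782, 1016, 1906]
Period 2:
Births: 758 * 0.137 = 104, 1782 * 0.158 = 282, 1016 * 0.361 = 367 ⇒ total 753
10–19: 1039 * 0.948 = 985
20–29: 1697 * 0.947 = 1607
30–39: 758 * 0.953 = 722
40–49: 1782 * 0.968 = 1725
50+: 1016 * 0.936 + 1906 * 0.335 = 951 + 639 = 1590
End of period: [753, 985, 1607, 722, 1725, 1590]
Scenario A total after 2 periods: 7382
Scenario B projection —
Period 1:
Births: 1870 * 0.087 = 163, 1050 * 0.158 = 166, 1710 * 0.361 = 617 ⇒ total 946
10–19: 1790 * 0.948 = 1697
20–29: 800 * 0.947 = 758
30–39: 1870 * 0.953 = 1782
40–49: 1050 * 0.968 = 1016
50+: 1710 * 0.936 + 910 * 0.335 = 1601 + 305 = 1906
End of period: [946, 1697, 758, 1782, 1016, 1906]
Period 2:
Births: 758 * 0.087 = 66, 1782 * 0.158 = 282, 1016 * 0.361 = 367 ⇒ total 715
10–19: 946 * 0.948 = 897
20–29: 1697 * 0.947 = 1607
30–39: 758 * 0.953 = 722
40–49: 1782 * 0.968 = 1725
50+: 1016 * 0.936 + 1906 * 0.335 = 951 + 639 = 1590
End of period: [715, 897, 1607, 722, 1725, 1590]
Scenario B total after 2 periods: 7256
Difference B − A = 7256 − 7382 = -126

-126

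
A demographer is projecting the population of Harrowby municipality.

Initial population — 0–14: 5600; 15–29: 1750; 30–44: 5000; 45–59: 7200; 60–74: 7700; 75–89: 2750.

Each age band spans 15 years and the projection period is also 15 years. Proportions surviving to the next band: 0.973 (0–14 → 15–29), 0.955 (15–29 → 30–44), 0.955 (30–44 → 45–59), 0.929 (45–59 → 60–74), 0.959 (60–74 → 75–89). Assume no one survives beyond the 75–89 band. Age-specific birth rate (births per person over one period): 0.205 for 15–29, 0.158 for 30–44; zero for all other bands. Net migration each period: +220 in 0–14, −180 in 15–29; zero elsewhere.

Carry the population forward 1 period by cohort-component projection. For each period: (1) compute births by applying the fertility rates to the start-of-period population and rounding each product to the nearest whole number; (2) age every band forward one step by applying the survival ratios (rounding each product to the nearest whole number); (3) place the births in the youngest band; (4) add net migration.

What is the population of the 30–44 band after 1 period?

1671

Period 1.
Births: 1750 × 0.205 = 359  |  5000 × 0.158 = 790 → total 1149
15–29: 5600 × 0.973 = 5449
30–44: 1750 × 0.955 = 1671
45–59: 5000 × 0.955 = 4775
60–74: 7200 × 0.929 = 6689
75–89: 7700 × 0.959 = 7384
Net migration: 0–14 + 220 → 1369; 15–29 − 180 → 5269
Population now: 0–14=1369, 15–29=5269, 30–44=1671, 45–59=4775, 60–74=6689, 75–89=7384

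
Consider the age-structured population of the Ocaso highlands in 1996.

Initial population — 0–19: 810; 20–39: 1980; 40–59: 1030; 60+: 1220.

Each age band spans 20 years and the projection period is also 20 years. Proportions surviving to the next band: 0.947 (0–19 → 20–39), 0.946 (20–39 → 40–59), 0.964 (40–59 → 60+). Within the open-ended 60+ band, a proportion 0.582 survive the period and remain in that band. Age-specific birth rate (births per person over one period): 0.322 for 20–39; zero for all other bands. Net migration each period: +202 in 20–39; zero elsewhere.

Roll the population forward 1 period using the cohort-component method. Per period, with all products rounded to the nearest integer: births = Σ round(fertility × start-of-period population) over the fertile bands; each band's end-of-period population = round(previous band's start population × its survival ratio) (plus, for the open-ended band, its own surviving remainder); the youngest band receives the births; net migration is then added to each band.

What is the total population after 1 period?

(Groups numbered youngest = 1 to oldest = 4.)
— Period 1 —
Births: 1980 × 0.322 = 638
Group 2: 810 × 0.947 = 767
Group 3: 1980 × 0.946 = 1873
Group 4: 1030 × 0.964 + 1220 × 0.582 = 993 + 710 = 1703
Net migration: Group 2 + 202 → 969
→ [638, 969, 1873, 1703]
Total after period 1: 638 + 969 + 1873 + 1703 = 5183

5183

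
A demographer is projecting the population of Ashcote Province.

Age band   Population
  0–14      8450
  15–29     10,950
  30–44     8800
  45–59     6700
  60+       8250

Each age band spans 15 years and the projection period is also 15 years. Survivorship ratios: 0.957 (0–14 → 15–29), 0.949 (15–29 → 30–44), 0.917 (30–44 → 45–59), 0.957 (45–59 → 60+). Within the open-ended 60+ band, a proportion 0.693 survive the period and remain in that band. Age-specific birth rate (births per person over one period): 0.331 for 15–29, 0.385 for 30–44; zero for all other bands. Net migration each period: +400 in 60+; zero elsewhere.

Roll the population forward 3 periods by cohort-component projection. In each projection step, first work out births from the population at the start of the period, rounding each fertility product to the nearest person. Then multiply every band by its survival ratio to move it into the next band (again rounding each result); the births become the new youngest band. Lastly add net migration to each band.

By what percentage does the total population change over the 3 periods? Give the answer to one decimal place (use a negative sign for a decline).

6.9

Period 1:
Births: 10950 * 0.331 = 3624  |  8800 * 0.385 = 3388 → total 7012
15–29: 8450 * 0.957 = 8087
30–44: 10950 * 0.949 = 10392
45–59: 8800 * 0.917 = 8070
60+: 6700 * 0.957 + 8250 * 0.693 = 6412 + 5717 = 12129
Net migration: 60+ + 400 → 12529
Giving 7012 / 8087 / 10392 / 8070 / 12529.
Period 2:
Births: 8087 * 0.331 = 2677  |  10392 * 0.385 = 4001 → total 6678
15–29: 7012 * 0.957 = 6710
30–44: 8087 * 0.949 = 7675
45–59: 10392 * 0.917 = 9529
60+: 8070 * 0.957 + 12529 * 0.693 = 7723 + 8683 = 16406
Net migration: 60+ + 400 → 16806
Giving 6678 / 6710 / 7675 / 9529 / 16806.
Period 3:
Births: 6710 * 0.331 = 2221  |  7675 * 0.385 = 2955 → total 5176
15–29: 6678 * 0.957 = 6391
30–44: 6710 * 0.949 = 6368
45–59: 7675 * 0.917 = 7038
60+: 9529 * 0.957 + 16806 * 0.693 = 9119 + 11647 = 20766
Net migration: 60+ + 400 → 21166
Giving 5176 / 6391 / 6368 / 7038 / 21166.
Total: 43150 → 46139; change = 2989; percentage change = 6.9%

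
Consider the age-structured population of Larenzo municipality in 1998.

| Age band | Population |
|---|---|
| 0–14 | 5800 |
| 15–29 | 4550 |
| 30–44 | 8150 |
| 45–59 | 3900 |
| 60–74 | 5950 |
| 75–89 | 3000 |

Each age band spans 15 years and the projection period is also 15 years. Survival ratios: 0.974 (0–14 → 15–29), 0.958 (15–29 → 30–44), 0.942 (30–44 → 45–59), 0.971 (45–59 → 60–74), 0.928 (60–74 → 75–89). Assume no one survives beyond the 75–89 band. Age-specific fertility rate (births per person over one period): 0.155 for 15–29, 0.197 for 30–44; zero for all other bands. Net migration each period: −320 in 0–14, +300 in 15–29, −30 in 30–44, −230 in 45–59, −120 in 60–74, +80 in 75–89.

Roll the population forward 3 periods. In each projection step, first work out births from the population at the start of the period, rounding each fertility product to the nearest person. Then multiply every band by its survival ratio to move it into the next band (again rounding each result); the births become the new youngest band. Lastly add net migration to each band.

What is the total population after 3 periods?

20381

Let band 1 be 0–14 through band 6 = 75–89.
Period 1.
Births: 4550 * 0.155 = 705 ; 8150 * 0.197 = 1606 → total 2311
Band 2: 5800 * 0.974 = 5649
Band 3: 4550 * 0.958 = 4359
Band 4: 8150 * 0.942 = 7677
Band 5: 3900 * 0.971 = 3787
Band 6: 5950 * 0.928 = 5522
Net migration: Band 1 − 320 → 1991; Band 2 + 300 → 5949; Band 3 − 30 → 4329; Band 4 − 230 → 7447; Band 5 − 120 → 3667; Band 6 + 80 → 5602
Population now: 0–14=1991, 15–29=5949, 30–44=4329, 45–59=7447, 60–74=3667, 75–89=5602
Period 2.
Births: 5949 * 0.155 = 922 ; 4329 * 0.197 = 853 → total 1775
Band 2: 1991 * 0.974 = 1939
Band 3: 5949 * 0.958 = 5699
Band 4: 4329 * 0.942 = 4078
Band 5: 7447 * 0.971 = 7231
Band 6: 3667 * 0.928 = 3403
Net migration: Band 1 − 320 → 1455; Band 2 + 300 → 2239; Band 3 − 30 → 5669; Band 4 − 230 → 3848; Band 5 − 120 → 7111; Band 6 + 80 → 3483
Population now: 0–14=1455, 15–29=2239, 30–44=5669, 45–59=3848, 60–74=7111, 75–89=3483
Period 3.
Births: 2239 * 0.155 = 347 ; 5669 * 0.197 = 1117 → total 1464
Band 2: 1455 * 0.974 = 1417
Band 3: 2239 * 0.958 = 2145
Band 4: 5669 * 0.942 = 5340
Band 5: 3848 * 0.971 = 3736
Band 6: 7111 * 0.928 = 6599
Net migration: Band 1 − 320 → 1144; Band 2 + 300 → 1717; Band 3 − 30 → 2115; Band 4 − 230 → 5110; Band 5 − 120 → 3616; Band 6 + 80 → 6679
Population now: 0–14=1144, 15–29=1717, 30–44=2115, 45–59=5110, 60–74=3616, 75–89=6679
Total after period 3: 1144 + 1717 + 2115 + 5110 + 3616 + 6679 = 20381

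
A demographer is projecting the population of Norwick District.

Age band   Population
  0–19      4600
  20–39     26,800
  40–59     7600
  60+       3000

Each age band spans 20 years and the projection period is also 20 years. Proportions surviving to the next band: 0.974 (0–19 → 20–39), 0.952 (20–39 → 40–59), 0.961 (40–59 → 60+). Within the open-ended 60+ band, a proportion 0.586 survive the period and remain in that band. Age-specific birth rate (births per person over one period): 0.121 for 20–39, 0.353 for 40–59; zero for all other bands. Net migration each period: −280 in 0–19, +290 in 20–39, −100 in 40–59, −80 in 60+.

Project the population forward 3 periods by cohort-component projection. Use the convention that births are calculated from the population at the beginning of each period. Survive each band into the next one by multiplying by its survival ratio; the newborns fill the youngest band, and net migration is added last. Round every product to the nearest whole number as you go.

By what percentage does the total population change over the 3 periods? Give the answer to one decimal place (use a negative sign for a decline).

Period 1.
Births: 26800 × 0.121 = 3243 ; 7600 × 0.353 = 2683 → 5926
20–39: 4600 × 0.974 = 4480
40–59: 26800 × 0.952 = 25514
60+: 7600 × 0.961 + 3000 × 0.586 = 7304 + 1758 = 9062
Net migration: 0–19 − 280 → 5646; 20–39 + 290 → 4770; 40–59 − 100 → 25414; 60+ − 80 → 8982
Giving 5646 / 4770 / 25414 / 8982.
Period 2.
Births: 4770 × 0.121 = 577 ; 25414 × 0.353 = 8971 → 9548
20–39: 5646 × 0.974 = 5499
40–59: 4770 × 0.952 = 4541
60+: 25414 × 0.961 + 8982 × 0.586 = 24423 + 5263 = 29686
Net migration: 0–19 − 280 → 9268; 20–39 + 290 → 5789; 40–59 − 100 → 4441; 60+ − 80 → 29606
Giving 9268 / 5789 / 4441 / 29606.
Period 3.
Births: 5789 × 0.121 = 700 ; 4441 × 0.353 = 1568 → 2268
20–39: 9268 × 0.974 = 9027
40–59: 5789 × 0.952 = 5511
60+: 4441 × 0.961 + 29606 × 0.586 = 4268 + 17349 = 21617
Net migration: 0–19 − 280 → 1988; 20–39 + 290 → 9317; 40–59 − 100 → 5411; 60+ − 80 → 21537
Giving 1988 / 9317 / 5411 / 21537.
Total: 42000 → 38253; change = -3747; percentage change = -8.9%

-8.9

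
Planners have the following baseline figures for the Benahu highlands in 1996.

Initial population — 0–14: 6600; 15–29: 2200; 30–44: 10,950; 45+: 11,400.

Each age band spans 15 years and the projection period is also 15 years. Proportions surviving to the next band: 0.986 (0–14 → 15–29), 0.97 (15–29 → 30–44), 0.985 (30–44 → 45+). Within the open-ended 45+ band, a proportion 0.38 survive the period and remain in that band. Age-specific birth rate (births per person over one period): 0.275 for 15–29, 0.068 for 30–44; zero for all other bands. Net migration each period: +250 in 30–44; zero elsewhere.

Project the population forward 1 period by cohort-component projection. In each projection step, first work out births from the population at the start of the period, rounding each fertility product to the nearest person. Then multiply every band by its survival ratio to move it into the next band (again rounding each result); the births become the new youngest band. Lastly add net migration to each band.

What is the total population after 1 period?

— Period 1 —
Births: 2200 * 0.275 = 605, 10950 * 0.068 = 745 → 1350
15–29: 6600 * 0.986 = 6508
30–44: 2200 * 0.97 = 2134
45+: 10950 * 0.985 + 11400 * 0.38 = 10786 + 4332 = 15118
Net migration: 30–44 + 250 → 2384
→ [1350, 6508, 2384, 15118]
Total after period 1: 1350 + 6508 + 2384 + 15118 = 25360

25360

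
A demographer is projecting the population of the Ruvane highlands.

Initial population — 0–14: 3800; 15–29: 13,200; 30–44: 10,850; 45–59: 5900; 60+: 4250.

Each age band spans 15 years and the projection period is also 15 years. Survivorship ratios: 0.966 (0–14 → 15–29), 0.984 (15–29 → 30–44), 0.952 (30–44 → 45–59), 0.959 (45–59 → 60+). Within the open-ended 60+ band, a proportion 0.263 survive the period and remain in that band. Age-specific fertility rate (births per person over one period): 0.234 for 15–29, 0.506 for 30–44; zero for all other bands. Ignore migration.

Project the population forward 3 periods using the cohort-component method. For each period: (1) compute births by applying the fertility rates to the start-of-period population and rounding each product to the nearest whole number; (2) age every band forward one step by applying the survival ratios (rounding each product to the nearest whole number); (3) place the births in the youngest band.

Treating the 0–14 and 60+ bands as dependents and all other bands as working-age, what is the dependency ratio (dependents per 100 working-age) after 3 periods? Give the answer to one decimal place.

99.6

Period 1:
Births: 13200 × 0.234 = 3089, 10850 × 0.506 = 5490 → total 8579
15–29: 3800 × 0.966 = 3671
30–44: 13200 × 0.984 = 12989
45–59: 10850 × 0.952 = 10329
60+: 5900 × 0.959 + 4250 × 0.263 = 5658 + 1118 = 6776
→ [8579, 3671, 12989, 10329, 6776]
Period 2:
Births: 3671 × 0.234 = 859, 12989 × 0.506 = 6572 → total 7431
15–29: 8579 × 0.966 = 8287
30–44: 3671 × 0.984 = 3612
45–59: 12989 × 0.952 = 12366
60+: 10329 × 0.959 + 6776 × 0.263 = 9906 + 1782 = 11688
→ [7431, 8287, 3612, 12366, 11688]
Period 3:
Births: 8287 × 0.234 = 1939, 3612 × 0.506 = 1828 → total 3767
15–29: 7431 × 0.966 = 7178
30–44: 8287 × 0.984 = 8154
45–59: 3612 × 0.952 = 3439
60+: 12366 × 0.959 + 11688 × 0.263 = 11859 + 3074 = 14933
→ [3767, 7178, 8154, 3439, 14933]
Dependents (band 0–14 + band 60+) = 3767 + 14933 = 18700; working-age = 18771; ratio = 18700/18771 × 100 = 99.6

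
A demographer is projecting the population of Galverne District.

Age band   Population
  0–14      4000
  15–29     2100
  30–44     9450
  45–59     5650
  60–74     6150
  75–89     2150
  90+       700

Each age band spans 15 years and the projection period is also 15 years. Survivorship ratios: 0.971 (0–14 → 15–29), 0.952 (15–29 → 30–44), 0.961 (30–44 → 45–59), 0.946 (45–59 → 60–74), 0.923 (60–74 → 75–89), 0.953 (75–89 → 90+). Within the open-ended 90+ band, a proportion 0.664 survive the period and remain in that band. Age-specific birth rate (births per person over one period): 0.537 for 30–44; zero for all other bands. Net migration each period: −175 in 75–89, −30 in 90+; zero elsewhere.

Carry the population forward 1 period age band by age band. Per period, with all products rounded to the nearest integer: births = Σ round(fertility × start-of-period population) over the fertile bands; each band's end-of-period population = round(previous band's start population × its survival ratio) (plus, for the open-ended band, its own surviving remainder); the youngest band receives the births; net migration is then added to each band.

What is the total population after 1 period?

(Bands numbered youngest = 1 to oldest = 7.)
[period 1]
Births: 9450 × 0.537 = 5075
Band 2: 4000 × 0.971 = 3884
Band 3: 2100 × 0.952 = 1999
Band 4: 9450 × 0.961 = 9081
Band 5: 5650 × 0.946 = 5345
Band 6: 6150 × 0.923 = 5676
Band 7: 2150 × 0.953 + 700 × 0.664 = 2049 + 465 = 2514
Net migration: Band 6 − 175 → 5501; Band 7 − 30 → 2484
Population now: 0–14=5075, 15–29=3884, 30–44=1999, 45–59=9081, 60–74=5345, 75–89=5501, 90+=2484
Total after period 1: 5075 + 3884 + 1999 + 9081 + 5345 + 5501 + 2484 = 33369

33369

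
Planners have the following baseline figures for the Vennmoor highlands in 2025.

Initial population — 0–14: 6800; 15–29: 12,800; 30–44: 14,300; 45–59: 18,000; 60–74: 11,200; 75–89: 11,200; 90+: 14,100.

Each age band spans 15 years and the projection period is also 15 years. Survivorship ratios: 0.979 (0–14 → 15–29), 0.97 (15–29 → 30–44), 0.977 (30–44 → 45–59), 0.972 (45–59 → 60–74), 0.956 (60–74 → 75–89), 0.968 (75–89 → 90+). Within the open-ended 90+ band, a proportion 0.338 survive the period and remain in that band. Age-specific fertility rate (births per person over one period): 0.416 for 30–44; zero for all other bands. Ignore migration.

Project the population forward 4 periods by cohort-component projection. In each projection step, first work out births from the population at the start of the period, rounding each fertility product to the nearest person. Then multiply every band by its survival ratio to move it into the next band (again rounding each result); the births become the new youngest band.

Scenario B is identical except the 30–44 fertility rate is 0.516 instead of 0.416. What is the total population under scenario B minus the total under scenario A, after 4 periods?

Call the bands 1 to 7, youngest first.
Period 1:
Births: 14300 * 0.416 = 5949
Band 2: 6800 * 0.979 = 6657
Band 3: 12800 * 0.97 = 12416
Band 4: 14300 * 0.977 = 13971
Band 5: 18000 * 0.972 = 17496
Band 6: 11200 * 0.956 = 10707
Band 7: 11200 * 0.968 + 14100 * 0.338 = 10842 + 4766 = 15608
End of period: [5949, 6657, 12416, 13971, 17496, 10707, 15608]
Period 2:
Births: 12416 * 0.416 = 5165
Band 2: 5949 * 0.979 = 5824
Band 3: 6657 * 0.97 = 6457
Band 4: 12416 * 0.977 = 12130
Band 5: 13971 * 0.972 = 13580
Band 6: 17496 * 0.956 = 16726
Band 7: 10707 * 0.968 + 15608 * 0.338 = 10364 + 5276 = 15640
End of period: [5165, 5824, 6457, 12130, 13580, 16726, 15640]
Period 3:
Births: 6457 * 0.416 = 2686
Band 2: 5165 * 0.979 = 5057
Band 3: 5824 * 0.97 = 5649
Band 4: 6457 * 0.977 = 6308
Band 5: 12130 * 0.972 = 11790
Band 6: 13580 * 0.956 = 12982
Band 7: 16726 * 0.968 + 15640 * 0.338 = 16191 + 5286 = 21477
End of period: [2686, 5057, 5649, 6308, 11790, 12982, 21477]
Period 4:
Births: 5649 * 0.416 = 2350
Band 2: 2686 * 0.979 = 2630
Band 3: 5057 * 0.97 = 4905
Band 4: 5649 * 0.977 = 5519
Band 5: 6308 * 0.972 = 6131
Band 6: 11790 * 0.956 = 11271
Band 7: 12982 * 0.968 + 21477 * 0.338 = 12567 + 7259 = 19826
End of period: [2350, 2630, 4905, 5519, 6131, 11271, 19826]
Scenario A total after 4 periods: 52632
Scenario B projection —
Period 1:
Births: 14300 * 0.516 = 7379
Band 2: 6800 * 0.979 = 6657
Band 3: 12800 * 0.97 = 12416
Band 4: 14300 * 0.977 = 13971
Band 5: 18000 * 0.972 = 17496
Band 6: 11200 * 0.956 = 10707
Band 7: 11200 * 0.968 + 14100 * 0.338 = 10842 + 4766 = 15608
End of period: [7379, 6657, 12416, 13971, 17496, 10707, 15608]
Period 2:
Births: 12416 * 0.516 = 6407
Band 2: 7379 * 0.979 = 7224
Band 3: 6657 * 0.97 = 6457
Band 4: 12416 * 0.977 = 12130
Band 5: 13971 * 0.972 = 13580
Band 6: 17496 * 0.956 = 16726
Band 7: 10707 * 0.968 + 15608 * 0.338 = 10364 + 5276 = 15640
End of period: [6407, 7224, 6457, 12130, 13580, 16726, 15640]
Period 3:
Births: 6457 * 0.516 = 3332
Band 2: 6407 * 0.979 = 6272
Band 3: 7224 * 0.97 = 7007
Band 4: 6457 * 0.977 = 6308
Band 5: 12130 * 0.972 = 11790
Band 6: 13580 * 0.956 = 12982
Band 7: 16726 * 0.968 + 15640 * 0.338 = 16191 + 5286 = 21477
End of period: [3332, 6272, 7007, 6308, 11790, 12982, 21477]
Period 4:
Births: 7007 * 0.516 = 3616
Band 2: 3332 * 0.979 = 3262
Band 3: 6272 * 0.97 = 6084
Band 4: 7007 * 0.977 = 6846
Band 5: 6308 * 0.972 = 6131
Band 6: 11790 * 0.956 = 11271
Band 7: 12982 * 0.968 + 21477 * 0.338 = 12567 + 7259 = 19826
End of period: [3616, 3262, 6084, 6846, 6131, 11271, 19826]
Scenario B total after 4 periods: 57036
Difference B − A = 57036 − 52632 = 4404

4404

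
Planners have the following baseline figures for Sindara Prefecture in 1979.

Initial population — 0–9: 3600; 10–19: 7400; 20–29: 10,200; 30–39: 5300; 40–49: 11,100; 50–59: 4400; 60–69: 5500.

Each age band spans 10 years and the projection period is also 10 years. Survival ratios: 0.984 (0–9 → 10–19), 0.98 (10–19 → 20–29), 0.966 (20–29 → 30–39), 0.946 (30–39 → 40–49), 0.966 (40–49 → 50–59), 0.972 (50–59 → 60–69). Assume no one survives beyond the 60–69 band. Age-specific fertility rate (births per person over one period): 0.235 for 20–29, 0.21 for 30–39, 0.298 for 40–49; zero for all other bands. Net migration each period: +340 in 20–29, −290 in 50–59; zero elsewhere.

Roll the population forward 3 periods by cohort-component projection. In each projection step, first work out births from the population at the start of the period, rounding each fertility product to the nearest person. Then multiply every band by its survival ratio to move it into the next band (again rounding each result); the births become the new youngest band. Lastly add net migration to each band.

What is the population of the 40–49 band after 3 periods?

6938

Let band 1 be 0–9 through band 7 = 60–69.
After projecting period 1:
Births: 10200 × 0.235 = 2397  |  5300 × 0.21 = 1113  |  11100 × 0.298 = 3308 → total 6818
Band 2: 3600 × 0.984 = 3542
Band 3: 7400 × 0.98 = 7252
Band 4: 10200 × 0.966 = 9853
Band 5: 5300 × 0.946 = 5014
Band 6: 11100 × 0.966 = 10723
Band 7: 4400 × 0.972 = 4277
Net migration: Band 3 + 340 → 7592; Band 6 − 290 → 10433
Giving 6818 / 3542 / 7592 / 9853 / 5014 / 10433 / 4277.
After projecting period 2:
Births: 7592 × 0.235 = 1784  |  9853 × 0.21 = 2069  |  5014 × 0.298 = 1494 → total 5347
Band 2: 6818 × 0.984 = 6709
Band 3: 3542 × 0.98 = 3471
Band 4: 7592 × 0.966 = 7334
Band 5: 9853 × 0.946 = 9321
Band 6: 5014 × 0.966 = 4844
Band 7: 10433 × 0.972 = 10141
Net migration: Band 3 + 340 → 3811; Band 6 − 290 → 4554
Giving 5347 / 6709 / 3811 / 7334 / 9321 / 4554 / 10141.
After projecting period 3:
Births: 3811 × 0.235 = 896  |  7334 × 0.21 = 1540  |  9321 × 0.298 = 2778 → total 5214
Band 2: 5347 × 0.984 = 5261
Band 3: 6709 × 0.98 = 6575
Band 4: 3811 × 0.966 = 3681
Band 5: 7334 × 0.946 = 6938
Band 6: 9321 × 0.966 = 9004
Band 7: 4554 × 0.972 = 4426
Net migration: Band 3 + 340 → 6915; Band 6 − 290 → 8714
Giving 5214 / 5261 / 6915 / 3681 / 6938 / 8714 / 4426.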